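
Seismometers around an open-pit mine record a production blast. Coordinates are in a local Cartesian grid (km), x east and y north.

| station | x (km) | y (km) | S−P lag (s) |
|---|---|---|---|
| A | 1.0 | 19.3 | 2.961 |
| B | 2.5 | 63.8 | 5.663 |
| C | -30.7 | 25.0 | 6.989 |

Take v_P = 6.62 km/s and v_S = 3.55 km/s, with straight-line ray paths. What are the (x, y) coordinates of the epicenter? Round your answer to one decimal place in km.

Distance from S−P lag: d = Δt · v_P v_S / (v_P − v_S) = Δt · (6.62·3.55)/(6.62−3.55) ≈ 7.6550·Δt.
So d_A = 22.67, d_B = 43.35, d_C = 53.50 km.
Circle about each station: (x − 1.0)² + (y − 19.3)² = 22.67²; (x − 2.5)² + (y − 63.8)² = 43.35²; (x + 30.7)² + (y − 25.0)² = 53.50².
Subtracting pairs of circle equations eliminates x²+y² and gives linear equations (the radical axes):
3.0 x + 89.0 y = 2337.91
-63.4 x + 11.4 y = -1154.32
Solving the 2×2 system: x ≈ 22.8, y ≈ 25.5 km.
Check against A (with the unrounded x, y): √((x − 1.0)²+(y − 19.3)²) = 22.66 ≈ 22.67 km. ✓

x ≈ 22.8 km, y ≈ 25.5 km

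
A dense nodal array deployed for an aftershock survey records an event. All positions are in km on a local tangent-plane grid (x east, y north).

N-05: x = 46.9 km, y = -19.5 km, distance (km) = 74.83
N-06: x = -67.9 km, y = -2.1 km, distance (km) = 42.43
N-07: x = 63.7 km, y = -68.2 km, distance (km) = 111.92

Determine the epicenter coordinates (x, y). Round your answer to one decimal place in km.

-25.5 km east, -0.6 km north

Circle about each station: (x − 46.9)² + (y + 19.5)² = 74.83²; (x + 67.9)² + (y + 2.1)² = 42.43²; (x − 63.7)² + (y + 68.2)² = 111.92².
Subtracting pairs of circle equations eliminates x²+y² and gives linear equations (the radical axes):
-229.6 x + 34.8 y = 5834.18
33.6 x − 97.4 y = -797.49
Solving the 2×2 system: x ≈ -25.5, y ≈ -0.6 km.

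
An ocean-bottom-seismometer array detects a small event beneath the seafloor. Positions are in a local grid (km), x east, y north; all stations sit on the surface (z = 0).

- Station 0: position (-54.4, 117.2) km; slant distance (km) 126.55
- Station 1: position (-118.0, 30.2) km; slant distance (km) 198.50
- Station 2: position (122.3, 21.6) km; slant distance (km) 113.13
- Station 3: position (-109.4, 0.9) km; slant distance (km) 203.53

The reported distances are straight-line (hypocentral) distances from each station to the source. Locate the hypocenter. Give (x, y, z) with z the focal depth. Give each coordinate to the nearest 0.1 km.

x ≈ 60.2 km, y ≈ 101.1 km, depth ≈ 51.2 km

Each station gives a sphere (x−x_i)² + (y−y_i)² + z² = d_i² (stations at z=0).
Subtracting the Station 0 sphere from Station 1 and Station 2: z² cancels, leaving linear equations in x and y:
-127.2 x − 174.0 y = -25246.51
353.4 x − 191.2 y = 1945.16
Solving: x ≈ 60.196, y ≈ 101.089 km (keep extra digits for the depth step; rounded: 60.2, 101.1).
Then from the Station 0 sphere: z² = 126.55² − (x + 54.4)² − (y − 117.2)² with x = 60.196, y = 101.089, so z ≈ 51.216 ≈ 51.2 km.
Check against Station 3 (with the unrounded solution): distance 203.53 ≈ 203.53 km. ✓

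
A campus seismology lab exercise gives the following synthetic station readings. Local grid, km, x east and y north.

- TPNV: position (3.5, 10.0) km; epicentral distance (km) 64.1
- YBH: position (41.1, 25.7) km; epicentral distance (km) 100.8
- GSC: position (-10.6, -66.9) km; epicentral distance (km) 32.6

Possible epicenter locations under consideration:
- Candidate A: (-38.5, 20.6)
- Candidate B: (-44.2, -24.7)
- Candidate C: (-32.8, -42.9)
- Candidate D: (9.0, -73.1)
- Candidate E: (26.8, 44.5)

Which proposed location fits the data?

For each candidate, compare |candidate − station| to the reported distance:
Candidate A: residuals TPNV 20.8, YBH 21.0, GSC 59.2 → max 59.2 km
Candidate B: residuals TPNV 5.1, YBH 1.7, GSC 21.3 → max 21.3 km
Candidate C: residuals TPNV 0.1, YBH 0.0, GSC 0.1 → max 0.1 km
Candidate D: residuals TPNV 19.2, YBH 3.1, GSC 12.0 → max 19.2 km
Candidate E: residuals TPNV 22.5, YBH 77.2, GSC 84.9 → max 84.9 km
Only Candidate C has all residuals ≈ 0.

Candidate C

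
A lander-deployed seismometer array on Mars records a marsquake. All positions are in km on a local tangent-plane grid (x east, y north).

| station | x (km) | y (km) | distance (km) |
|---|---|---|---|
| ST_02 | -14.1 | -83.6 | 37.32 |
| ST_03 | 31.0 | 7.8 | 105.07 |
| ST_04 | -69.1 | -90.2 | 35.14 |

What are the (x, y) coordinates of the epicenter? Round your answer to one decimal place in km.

Circle about each station: (x + 14.1)² + (y + 83.6)² = 37.32²; (x − 31.0)² + (y − 7.8)² = 105.07²; (x + 69.1)² + (y + 90.2)² = 35.14².
Subtracting pairs of circle equations eliminates x²+y² and gives linear equations (the radical axes):
90.2 x + 182.8 y = -15812.85
-110.0 x − 13.2 y = 5881.04
Solving the 2×2 system: x ≈ -45.8, y ≈ -63.9 km.
Check against ST_02 (with the unrounded x, y): √((x + 14.1)²+(y + 83.6)²) = 37.32 ≈ 37.32 km. ✓

x ≈ -45.8 km, y ≈ -63.9 km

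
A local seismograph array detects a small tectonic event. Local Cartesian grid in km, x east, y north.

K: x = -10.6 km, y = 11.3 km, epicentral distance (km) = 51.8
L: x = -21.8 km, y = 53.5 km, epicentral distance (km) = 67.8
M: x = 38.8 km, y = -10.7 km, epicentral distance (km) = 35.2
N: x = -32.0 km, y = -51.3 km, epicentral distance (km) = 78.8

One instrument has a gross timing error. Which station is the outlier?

N

Solve using three stations at a time. Using K, L, M (subtract circle equations pairwise → linear system) gives (x, y) ≈ (39.5, 24.5).
Distances from that point to each station vs reported:
  K: calculated 51.8 vs reported 51.8 → residual 0.0 km
  L: calculated 67.8 vs reported 67.8 → residual 0.0 km
  M: calculated 35.2 vs reported 35.2 → residual 0.0 km
  N: calculated 104.2 vs reported 78.8 → residual 25.4 km
K, L, M are mutually consistent (residuals ≈ 0); N is off by 25.4 km.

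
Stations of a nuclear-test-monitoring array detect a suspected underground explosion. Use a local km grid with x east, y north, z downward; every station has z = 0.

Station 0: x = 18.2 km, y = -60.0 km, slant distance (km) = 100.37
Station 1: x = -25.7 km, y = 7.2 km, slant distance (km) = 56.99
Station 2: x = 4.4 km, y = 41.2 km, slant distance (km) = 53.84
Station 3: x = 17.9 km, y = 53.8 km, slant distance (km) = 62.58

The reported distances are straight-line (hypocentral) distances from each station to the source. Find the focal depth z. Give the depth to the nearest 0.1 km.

Each station gives a sphere (x−x_i)² + (y−y_i)² + z² = d_i² (stations at z=0).
Subtracting the Station 0 sphere from Station 1 and Station 2: z² cancels, leaving linear equations in x and y:
-87.8 x + 134.4 y = 3607.37
-27.6 x + 202.4 y = 4960.95
Solving: x ≈ -4.507, y ≈ 23.896 km (keep extra digits for the depth step; rounded: -4.5, 23.9).
Then from the Station 0 sphere: z² = 100.37² − (x − 18.2)² − (y + 60.0)² with x = -4.507, y = 23.896, so z ≈ 50.200 ≈ 50.2 km.
Check against Station 3 (with the unrounded solution): distance 62.58 ≈ 62.58 km. ✓

z ≈ 50.2 km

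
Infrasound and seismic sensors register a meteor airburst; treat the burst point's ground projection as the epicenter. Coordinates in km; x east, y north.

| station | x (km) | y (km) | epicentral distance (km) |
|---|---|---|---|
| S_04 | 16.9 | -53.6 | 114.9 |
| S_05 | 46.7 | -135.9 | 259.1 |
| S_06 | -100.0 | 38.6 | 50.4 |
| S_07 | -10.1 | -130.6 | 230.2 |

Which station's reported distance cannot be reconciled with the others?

S_04

Solve using three stations at a time. Using S_05, S_06, S_07 (subtract circle equations pairwise → linear system) gives (x, y) ≈ (-85.6, 86.8).
Distances from that point to each station vs reported:
  S_04: calculated 173.9 vs reported 114.9 → residual 59.0 km
  S_05: calculated 259.1 vs reported 259.1 → residual 0.0 km
  S_06: calculated 50.3 vs reported 50.4 → residual 0.1 km
  S_07: calculated 230.2 vs reported 230.2 → residual 0.0 km
S_05, S_06, S_07 are mutually consistent (residuals ≈ 0); S_04 is off by 59.0 km.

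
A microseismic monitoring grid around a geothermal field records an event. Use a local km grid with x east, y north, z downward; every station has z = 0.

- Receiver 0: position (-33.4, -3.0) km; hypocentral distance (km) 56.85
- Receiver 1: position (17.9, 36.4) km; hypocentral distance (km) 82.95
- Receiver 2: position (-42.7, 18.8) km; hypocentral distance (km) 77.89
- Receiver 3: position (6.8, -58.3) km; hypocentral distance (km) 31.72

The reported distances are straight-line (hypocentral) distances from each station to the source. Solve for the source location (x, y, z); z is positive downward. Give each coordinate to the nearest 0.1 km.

Each station gives a sphere (x−x_i)² + (y−y_i)² + z² = d_i² (stations at z=0).
Subtracting the Receiver 0 sphere from Receiver 1 and Receiver 2: z² cancels, leaving linear equations in x and y:
102.6 x + 78.8 y = -3127.97
-18.6 x + 43.6 y = -1782.76
Solving: x ≈ 0.691, y ≈ -40.594 km (keep extra digits for the depth step; rounded: 0.7, -40.6).
Then from the Receiver 0 sphere: z² = 56.85² − (x + 33.4)² − (y + 3.0)² with x = 0.691, y = -40.594, so z ≈ 25.621 ≈ 25.6 km.

x ≈ 0.7 km, y ≈ -40.6 km, depth ≈ 25.6 km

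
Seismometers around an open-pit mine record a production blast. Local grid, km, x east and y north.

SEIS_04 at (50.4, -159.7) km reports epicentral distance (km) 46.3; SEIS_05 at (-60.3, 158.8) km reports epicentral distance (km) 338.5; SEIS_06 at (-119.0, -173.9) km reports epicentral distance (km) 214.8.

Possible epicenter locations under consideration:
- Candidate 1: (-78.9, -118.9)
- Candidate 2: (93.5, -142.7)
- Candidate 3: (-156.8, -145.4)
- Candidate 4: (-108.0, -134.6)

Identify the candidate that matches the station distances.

For each candidate, compare |candidate − station| to the reported distance:
Candidate 1: residuals SEIS_04 89.3, SEIS_05 60.2, SEIS_06 146.7 → max 146.7 km
Candidate 2: residuals SEIS_04 0.0, SEIS_05 0.0, SEIS_06 0.0 → max 0.0 km
Candidate 3: residuals SEIS_04 161.4, SEIS_05 19.4, SEIS_06 167.5 → max 167.5 km
Candidate 4: residuals SEIS_04 114.1, SEIS_05 41.2, SEIS_06 174.0 → max 174.0 km
Only Candidate 2 has all residuals ≈ 0.

Candidate 2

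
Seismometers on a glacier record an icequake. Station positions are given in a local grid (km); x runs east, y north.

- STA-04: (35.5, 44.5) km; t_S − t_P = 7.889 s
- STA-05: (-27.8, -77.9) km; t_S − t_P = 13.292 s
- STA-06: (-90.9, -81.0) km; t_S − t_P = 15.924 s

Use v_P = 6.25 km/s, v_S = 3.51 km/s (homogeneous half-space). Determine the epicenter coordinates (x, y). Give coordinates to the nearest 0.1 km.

-25.6 km east, 28.5 km north

Distance from S−P lag: d = Δt · v_P v_S / (v_P − v_S) = Δt · (6.25·3.51)/(6.25−3.51) ≈ 8.0064·Δt.
So d_STA-04 = 63.16, d_STA-05 = 106.42, d_STA-06 = 127.49 km.
Circle about each station: (x − 35.5)² + (y − 44.5)² = 63.16²; (x + 27.8)² + (y + 77.9)² = 106.42²; (x + 90.9)² + (y + 81.0)² = 127.49².
Subtracting the STA-04 equation from the STA-05 and STA-06 equations removes the quadratic terms:
-126.6 x − 244.8 y = -3735.28
-252.8 x − 251.0 y = -681.20
Solving the 2×2 system: x ≈ -25.6, y ≈ 28.5 km.
Check against STA-04 (with the unrounded x, y): √((x − 35.5)²+(y − 44.5)²) = 63.16 ≈ 63.16 km. ✓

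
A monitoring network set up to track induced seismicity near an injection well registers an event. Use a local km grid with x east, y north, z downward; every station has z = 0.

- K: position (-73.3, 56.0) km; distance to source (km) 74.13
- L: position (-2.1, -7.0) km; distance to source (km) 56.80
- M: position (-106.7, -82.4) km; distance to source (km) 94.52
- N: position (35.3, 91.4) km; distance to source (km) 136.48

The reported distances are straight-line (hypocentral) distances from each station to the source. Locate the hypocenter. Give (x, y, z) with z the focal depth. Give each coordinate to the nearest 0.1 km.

x ≈ -52.2 km, y ≈ -9.9 km, depth ≈ 26.6 km

Each station gives a sphere (x−x_i)² + (y−y_i)² + z² = d_i² (stations at z=0).
Subtracting the K sphere from L and M: z² cancels, leaving linear equations in x and y:
142.4 x − 126.0 y = -6186.46
-66.8 x − 276.8 y = 6226.99
Solving: x ≈ -52.203, y ≈ -9.898 km (keep extra digits for the depth step; rounded: -52.2, -9.9).
Then from the K sphere: z² = 74.13² − (x + 73.3)² − (y − 56.0)² with x = -52.203, y = -9.898, so z ≈ 26.601 ≈ 26.6 km.
Check against N (with the unrounded solution): distance 136.48 ≈ 136.48 km. ✓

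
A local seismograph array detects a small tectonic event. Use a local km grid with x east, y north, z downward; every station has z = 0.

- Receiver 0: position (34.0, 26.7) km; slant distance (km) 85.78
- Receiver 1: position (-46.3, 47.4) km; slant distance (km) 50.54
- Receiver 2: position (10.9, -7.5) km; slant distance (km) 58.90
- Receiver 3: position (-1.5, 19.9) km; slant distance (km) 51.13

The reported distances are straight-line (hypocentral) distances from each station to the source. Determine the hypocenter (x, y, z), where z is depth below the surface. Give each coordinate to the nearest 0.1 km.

x ≈ -45.9 km, y ≈ -1.1 km, depth ≈ 14.2 km

Each station gives a sphere (x−x_i)² + (y−y_i)² + z² = d_i² (stations at z=0).
Subtracting the Receiver 0 sphere from Receiver 1 and Receiver 2: z² cancels, leaving linear equations in x and y:
-160.6 x + 41.4 y = 7325.48
-46.2 x − 68.4 y = 2195.17
Solving: x ≈ -45.895, y ≈ -1.094 km (keep extra digits for the depth step; rounded: -45.9, -1.1).
Then from the Receiver 0 sphere: z² = 85.78² − (x − 34.0)² − (y − 26.7)² with x = -45.895, y = -1.094, so z ≈ 14.230 ≈ 14.2 km.
Check against Receiver 3 (with the unrounded solution): distance 51.13 ≈ 51.13 km. ✓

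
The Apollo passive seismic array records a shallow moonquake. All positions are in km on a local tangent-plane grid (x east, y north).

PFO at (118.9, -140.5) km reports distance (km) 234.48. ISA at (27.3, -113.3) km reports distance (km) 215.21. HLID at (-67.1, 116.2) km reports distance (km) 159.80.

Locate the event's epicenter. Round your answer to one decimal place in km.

Circle about each station: (x − 118.9)² + (y + 140.5)² = 234.48²; (x − 27.3)² + (y + 113.3)² = 215.21²; (x + 67.1)² + (y − 116.2)² = 159.80².
Subtracting the PFO equation from the ISA and HLID equations removes the quadratic terms:
-183.2 x + 54.4 y = -11629.75
-372.0 x + 513.4 y = 13572.22
Solving the 2×2 system: x ≈ 90.9, y ≈ 92.3 km.

(90.9, 92.3)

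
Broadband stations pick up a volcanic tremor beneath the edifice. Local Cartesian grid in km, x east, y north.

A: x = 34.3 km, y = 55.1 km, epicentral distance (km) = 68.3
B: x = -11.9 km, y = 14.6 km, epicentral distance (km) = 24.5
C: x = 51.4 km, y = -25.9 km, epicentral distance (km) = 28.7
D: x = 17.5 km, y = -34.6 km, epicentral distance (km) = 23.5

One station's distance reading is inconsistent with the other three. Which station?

B

Solve using three stations at a time. Using A, C, D (subtract circle equations pairwise → linear system) gives (x, y) ≈ (25.9, -12.7).
Distances from that point to each station vs reported:
  A: calculated 68.3 vs reported 68.3 → residual 0.0 km
  B: calculated 46.6 vs reported 24.5 → residual 22.1 km
  C: calculated 28.7 vs reported 28.7 → residual 0.0 km
  D: calculated 23.5 vs reported 23.5 → residual 0.0 km
A, C, D are mutually consistent (residuals ≈ 0); B is off by 22.1 km.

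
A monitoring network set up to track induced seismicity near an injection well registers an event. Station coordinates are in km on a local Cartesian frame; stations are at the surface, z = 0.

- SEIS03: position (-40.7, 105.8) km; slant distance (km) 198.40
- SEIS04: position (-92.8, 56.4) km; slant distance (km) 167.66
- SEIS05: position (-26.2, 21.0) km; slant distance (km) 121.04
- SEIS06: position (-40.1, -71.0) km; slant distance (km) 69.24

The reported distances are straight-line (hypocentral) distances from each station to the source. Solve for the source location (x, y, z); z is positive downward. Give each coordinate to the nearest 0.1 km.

(-21.7, -80.3, 66.1)

Each station gives a sphere (x−x_i)² + (y−y_i)² + z² = d_i² (stations at z=0).
Subtracting the SEIS03 sphere from SEIS04 and SEIS05: z² cancels, leaving linear equations in x and y:
-104.2 x − 98.8 y = 10195.35
29.0 x − 169.6 y = 12989.19
Solving: x ≈ -21.707, y ≈ -80.299 km (keep extra digits for the depth step; rounded: -21.7, -80.3).
Then from the SEIS03 sphere: z² = 198.40² − (x + 40.7)² − (y − 105.8)² with x = -21.707, y = -80.299, so z ≈ 66.098 ≈ 66.1 km.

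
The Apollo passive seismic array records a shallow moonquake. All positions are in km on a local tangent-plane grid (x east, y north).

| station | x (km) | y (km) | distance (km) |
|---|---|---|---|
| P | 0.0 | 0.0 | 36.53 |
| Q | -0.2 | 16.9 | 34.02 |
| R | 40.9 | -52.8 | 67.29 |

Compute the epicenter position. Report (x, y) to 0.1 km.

Circle about each station: x² + y² = 36.53²; (x + 0.2)² + (y − 16.9)² = 34.02²; (x − 40.9)² + (y + 52.8)² = 67.29².
Subtracting the P equation from the Q and R equations removes the quadratic terms:
-0.4 x + 33.8 y = 462.73
81.8 x − 105.6 y = 1267.15
Solving the 2×2 system: x ≈ 33.7, y ≈ 14.1 km.

x ≈ 33.7 km, y ≈ 14.1 km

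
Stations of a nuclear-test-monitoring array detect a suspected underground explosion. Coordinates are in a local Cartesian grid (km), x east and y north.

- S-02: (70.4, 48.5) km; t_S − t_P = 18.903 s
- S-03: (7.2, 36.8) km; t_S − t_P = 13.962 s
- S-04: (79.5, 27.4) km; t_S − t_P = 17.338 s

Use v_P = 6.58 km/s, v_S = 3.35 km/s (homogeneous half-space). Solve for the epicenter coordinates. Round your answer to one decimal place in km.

Distance from S−P lag: d = Δt · v_P v_S / (v_P − v_S) = Δt · (6.58·3.35)/(6.58−3.35) ≈ 6.8245·Δt.
So d_S-02 = 129.00, d_S-03 = 95.28, d_S-04 = 118.32 km.
Circle about each station: (x − 70.4)² + (y − 48.5)² = 129.00²; (x − 7.2)² + (y − 36.8)² = 95.28²; (x − 79.5)² + (y − 27.4)² = 118.32².
Subtracting the S-02 equation from the S-03 and S-04 equations removes the quadratic terms:
-126.4 x − 23.4 y = 1660.39
18.2 x − 42.2 y = 2403.98
Solving the 2×2 system: x ≈ -2.4, y ≈ -58.0 km.

(-2.4, -58.0)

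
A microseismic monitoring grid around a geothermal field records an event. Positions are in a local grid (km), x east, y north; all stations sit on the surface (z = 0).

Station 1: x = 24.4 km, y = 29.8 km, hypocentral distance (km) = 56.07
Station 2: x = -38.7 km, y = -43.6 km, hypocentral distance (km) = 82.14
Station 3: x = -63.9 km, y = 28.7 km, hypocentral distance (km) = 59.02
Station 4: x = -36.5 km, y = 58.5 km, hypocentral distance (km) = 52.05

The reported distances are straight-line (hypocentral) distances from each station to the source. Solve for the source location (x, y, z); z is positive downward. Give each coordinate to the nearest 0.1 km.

x ≈ -17.8 km, y ≈ 26.8 km, depth ≈ 36.8 km

Each station gives a sphere (x−x_i)² + (y−y_i)² + z² = d_i² (stations at z=0).
Subtracting the Station 1 sphere from Station 2 and Station 3: z² cancels, leaving linear equations in x and y:
-126.2 x − 146.8 y = -1687.88
-176.6 x − 2.2 y = 3083.98
Solving: x ≈ -17.797, y ≈ 26.797 km (keep extra digits for the depth step; rounded: -17.8, 26.8).
Then from the Station 1 sphere: z² = 56.07² − (x − 24.4)² − (y − 29.8)² with x = -17.797, y = 26.797, so z ≈ 36.800 ≈ 36.8 km.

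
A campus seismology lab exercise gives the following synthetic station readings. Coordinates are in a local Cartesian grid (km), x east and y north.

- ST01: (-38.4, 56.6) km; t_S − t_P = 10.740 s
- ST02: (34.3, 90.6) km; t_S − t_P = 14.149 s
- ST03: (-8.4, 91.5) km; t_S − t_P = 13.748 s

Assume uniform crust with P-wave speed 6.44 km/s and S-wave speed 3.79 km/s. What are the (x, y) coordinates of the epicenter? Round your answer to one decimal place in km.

Distance from S−P lag: d = Δt · v_P v_S / (v_P − v_S) = Δt · (6.44·3.79)/(6.44−3.79) ≈ 9.2104·Δt.
So d_ST01 = 98.92, d_ST02 = 130.32, d_ST03 = 126.62 km.
Circle about each station: (x + 38.4)² + (y − 56.6)² = 98.92²; (x − 34.3)² + (y − 90.6)² = 130.32²; (x + 8.4)² + (y − 91.5)² = 126.62².
Subtracting pairs of circle equations eliminates x²+y² and gives linear equations (the radical axes):
145.4 x + 68.0 y = -2491.41
60.0 x + 69.8 y = -2482.77
Solving the 2×2 system: x ≈ -0.8, y ≈ -34.9 km.

x ≈ -0.8 km, y ≈ -34.9 km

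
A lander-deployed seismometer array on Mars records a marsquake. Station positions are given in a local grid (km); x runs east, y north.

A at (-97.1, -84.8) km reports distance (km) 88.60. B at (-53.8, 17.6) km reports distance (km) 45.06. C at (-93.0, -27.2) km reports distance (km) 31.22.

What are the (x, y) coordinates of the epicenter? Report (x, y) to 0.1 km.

Circle about each station: (x + 97.1)² + (y + 84.8)² = 88.60²; (x + 53.8)² + (y − 17.6)² = 45.06²; (x + 93.0)² + (y + 27.2)² = 31.22².
Subtracting the A equation from the B and C equations removes the quadratic terms:
86.6 x + 204.8 y = -7595.69
8.2 x + 115.2 y = -355.34
Solving the 2×2 system: x ≈ -96.7, y ≈ 3.8 km.

x ≈ -96.7 km, y ≈ 3.8 km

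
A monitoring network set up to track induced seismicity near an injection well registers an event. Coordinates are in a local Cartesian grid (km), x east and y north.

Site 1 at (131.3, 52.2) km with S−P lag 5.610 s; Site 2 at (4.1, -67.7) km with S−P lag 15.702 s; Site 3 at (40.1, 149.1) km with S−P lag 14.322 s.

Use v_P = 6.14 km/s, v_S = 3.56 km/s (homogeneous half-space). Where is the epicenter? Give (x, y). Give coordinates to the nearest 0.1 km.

Distance from S−P lag: d = Δt · v_P v_S / (v_P − v_S) = Δt · (6.14·3.56)/(6.14−3.56) ≈ 8.4722·Δt.
So d_Site 1 = 47.53, d_Site 2 = 133.03, d_Site 3 = 121.34 km.
Circle about each station: (x − 131.3)² + (y − 52.2)² = 47.53²; (x − 4.1)² + (y + 67.7)² = 133.03²; (x − 40.1)² + (y − 149.1)² = 121.34².
Subtracting the Site 1 equation from the Site 2 and Site 3 equations removes the quadratic terms:
-254.4 x − 239.8 y = -30802.31
-182.4 x + 193.8 y = -8590.00
Solving the 2×2 system: x ≈ 86.3, y ≈ 36.9 km.
Check against Site 1 (with the unrounded x, y): √((x − 131.3)²+(y − 52.2)²) = 47.53 ≈ 47.53 km. ✓

x ≈ 86.3 km, y ≈ 36.9 km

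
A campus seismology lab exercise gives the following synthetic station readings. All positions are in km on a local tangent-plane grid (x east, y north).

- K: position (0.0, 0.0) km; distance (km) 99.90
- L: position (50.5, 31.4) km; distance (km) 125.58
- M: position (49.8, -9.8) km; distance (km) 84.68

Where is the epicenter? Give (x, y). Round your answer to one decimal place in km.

35.7 km east, -93.3 km north

Circle about each station: x² + y² = 99.90²; (x − 50.5)² + (y − 31.4)² = 125.58²; (x − 49.8)² + (y + 9.8)² = 84.68².
Subtracting the K equation from the L and M equations removes the quadratic terms:
101.0 x + 62.8 y = -2254.12
99.6 x − 19.6 y = 5385.39
Solving the 2×2 system: x ≈ 35.7, y ≈ -93.3 km.
Check against K (with the unrounded x, y): √(x²+y²) = 99.92 ≈ 99.90 km. ✓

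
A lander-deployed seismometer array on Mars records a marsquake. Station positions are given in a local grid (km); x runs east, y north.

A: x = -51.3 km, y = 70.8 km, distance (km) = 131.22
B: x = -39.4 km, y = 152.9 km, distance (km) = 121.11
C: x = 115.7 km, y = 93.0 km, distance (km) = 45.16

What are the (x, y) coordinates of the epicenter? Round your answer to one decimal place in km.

73.9 km east, 110.1 km north

Circle about each station: (x + 51.3)² + (y − 70.8)² = 131.22²; (x + 39.4)² + (y − 152.9)² = 121.11²; (x − 115.7)² + (y − 93.0)² = 45.16².
Subtracting the A equation from the B and C equations removes the quadratic terms:
23.8 x + 164.2 y = 19837.50
334.0 x + 44.4 y = 29570.42
Solving the 2×2 system: x ≈ 73.9, y ≈ 110.1 km.
Check against A (with the unrounded x, y): √((x + 51.3)²+(y − 70.8)²) = 131.22 ≈ 131.22 km. ✓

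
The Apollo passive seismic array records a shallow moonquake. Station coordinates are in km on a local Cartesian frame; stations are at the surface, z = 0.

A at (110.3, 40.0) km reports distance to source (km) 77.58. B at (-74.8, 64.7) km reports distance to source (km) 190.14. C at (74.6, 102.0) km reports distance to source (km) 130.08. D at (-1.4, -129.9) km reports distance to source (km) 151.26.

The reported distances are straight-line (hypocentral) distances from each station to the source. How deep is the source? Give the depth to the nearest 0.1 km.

z ≈ 46.6 km

Each station gives a sphere (x−x_i)² + (y−y_i)² + z² = d_i² (stations at z=0).
Subtracting the A sphere from B and C: z² cancels, leaving linear equations in x and y:
-370.2 x + 49.4 y = -34119.52
-71.4 x + 124.0 y = -8699.08
Solving: x ≈ 89.696, y ≈ -18.507 km (keep extra digits for the depth step; rounded: 89.7, -18.5).
Then from the A sphere: z² = 77.58² − (x − 110.3)² − (y − 40.0)² with x = 89.696, y = -18.507, so z ≈ 46.595 ≈ 46.6 km.
Check against D (with the unrounded solution): distance 151.25 ≈ 151.26 km. ✓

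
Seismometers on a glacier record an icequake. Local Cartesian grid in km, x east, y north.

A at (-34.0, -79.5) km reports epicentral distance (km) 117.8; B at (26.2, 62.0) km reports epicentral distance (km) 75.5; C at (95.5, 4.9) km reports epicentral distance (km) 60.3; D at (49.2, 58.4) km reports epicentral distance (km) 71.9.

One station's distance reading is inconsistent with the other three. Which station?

Solve using three stations at a time. Using B, C, D (subtract circle equations pairwise → linear system) gives (x, y) ≈ (37.9, -12.5).
Distances from that point to each station vs reported:
  A: calculated 98.2 vs reported 117.8 → residual 19.6 km
  B: calculated 75.4 vs reported 75.5 → residual 0.1 km
  C: calculated 60.2 vs reported 60.3 → residual 0.1 km
  D: calculated 71.8 vs reported 71.9 → residual 0.1 km
B, C, D are mutually consistent (residuals ≈ 0); A is off by 19.6 km.

A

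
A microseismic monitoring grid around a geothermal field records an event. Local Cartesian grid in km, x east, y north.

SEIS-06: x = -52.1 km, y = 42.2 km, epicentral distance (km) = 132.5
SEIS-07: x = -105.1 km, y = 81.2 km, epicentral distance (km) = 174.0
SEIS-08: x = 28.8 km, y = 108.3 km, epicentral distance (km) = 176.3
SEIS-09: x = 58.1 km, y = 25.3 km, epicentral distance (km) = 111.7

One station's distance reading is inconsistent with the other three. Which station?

SEIS-06

Solve using three stations at a time. Using SEIS-07, SEIS-08, SEIS-09 (subtract circle equations pairwise → linear system) gives (x, y) ≈ (-9.1, -63.8).
Distances from that point to each station vs reported:
  SEIS-06: calculated 114.4 vs reported 132.5 → residual 18.1 km
  SEIS-07: calculated 173.9 vs reported 174.0 → residual 0.1 km
  SEIS-08: calculated 176.2 vs reported 176.3 → residual 0.1 km
  SEIS-09: calculated 111.6 vs reported 111.7 → residual 0.1 km
SEIS-07, SEIS-08, SEIS-09 are mutually consistent (residuals ≈ 0); SEIS-06 is off by 18.1 km.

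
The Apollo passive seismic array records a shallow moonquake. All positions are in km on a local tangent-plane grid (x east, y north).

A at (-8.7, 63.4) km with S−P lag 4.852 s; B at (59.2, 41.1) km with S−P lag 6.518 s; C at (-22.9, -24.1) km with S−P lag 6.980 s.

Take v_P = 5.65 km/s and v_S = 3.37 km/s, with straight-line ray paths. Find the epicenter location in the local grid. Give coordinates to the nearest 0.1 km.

Distance from S−P lag: d = Δt · v_P v_S / (v_P − v_S) = Δt · (5.65·3.37)/(5.65−3.37) ≈ 8.3511·Δt.
So d_A = 40.52, d_B = 54.43, d_C = 58.29 km.
Circle about each station: (x + 8.7)² + (y − 63.4)² = 40.52²; (x − 59.2)² + (y − 41.1)² = 54.43²; (x + 22.9)² + (y + 24.1)² = 58.29².
Subtracting the A equation from the B and C equations removes the quadratic terms:
135.8 x − 44.6 y = -222.15
-28.4 x − 175.0 y = -4745.88
Solving the 2×2 system: x ≈ 6.9, y ≈ 26.0 km.

(6.9, 26.0)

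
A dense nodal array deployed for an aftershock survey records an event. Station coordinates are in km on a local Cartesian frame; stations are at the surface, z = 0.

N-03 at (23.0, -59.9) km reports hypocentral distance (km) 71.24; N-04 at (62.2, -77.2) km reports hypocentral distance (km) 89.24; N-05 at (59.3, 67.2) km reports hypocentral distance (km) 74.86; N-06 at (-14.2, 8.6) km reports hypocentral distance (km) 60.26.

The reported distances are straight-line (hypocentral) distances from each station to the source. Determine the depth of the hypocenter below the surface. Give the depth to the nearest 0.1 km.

Each station gives a sphere (x−x_i)² + (y−y_i)² + z² = d_i² (stations at z=0).
Subtracting the N-03 sphere from N-04 and N-05: z² cancels, leaving linear equations in x and y:
78.4 x − 34.6 y = 2823.03
72.6 x + 254.2 y = 3386.44
Solving: x ≈ 37.199, y ≈ 2.698 km (keep extra digits for the depth step; rounded: 37.2, 2.7).
Then from the N-03 sphere: z² = 71.24² − (x − 23.0)² − (y + 59.9)² with x = 37.199, y = 2.698, so z ≈ 30.903 ≈ 30.9 km.

depth ≈ 30.9 km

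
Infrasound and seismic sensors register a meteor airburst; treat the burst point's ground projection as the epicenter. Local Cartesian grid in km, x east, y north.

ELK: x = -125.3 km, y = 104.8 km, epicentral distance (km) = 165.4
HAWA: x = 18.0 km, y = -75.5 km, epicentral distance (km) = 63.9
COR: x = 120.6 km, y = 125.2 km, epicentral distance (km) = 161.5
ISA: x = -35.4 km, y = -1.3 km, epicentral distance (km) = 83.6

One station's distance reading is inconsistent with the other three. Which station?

ELK

Solve using three stations at a time. Using HAWA, COR, ISA (subtract circle equations pairwise → linear system) gives (x, y) ≈ (46.5, -18.3).
Distances from that point to each station vs reported:
  ELK: calculated 211.3 vs reported 165.4 → residual 45.9 km
  HAWA: calculated 63.9 vs reported 63.9 → residual 0.0 km
  COR: calculated 161.5 vs reported 161.5 → residual 0.0 km
  ISA: calculated 83.6 vs reported 83.6 → residual 0.0 km
HAWA, COR, ISA are mutually consistent (residuals ≈ 0); ELK is off by 45.9 km.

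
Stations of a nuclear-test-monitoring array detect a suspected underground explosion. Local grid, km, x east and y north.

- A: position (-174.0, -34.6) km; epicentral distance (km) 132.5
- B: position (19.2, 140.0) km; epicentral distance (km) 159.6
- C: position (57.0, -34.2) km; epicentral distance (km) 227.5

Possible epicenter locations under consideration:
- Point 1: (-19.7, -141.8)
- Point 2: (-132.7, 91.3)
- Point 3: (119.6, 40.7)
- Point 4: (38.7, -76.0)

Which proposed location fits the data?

Point 2

For each candidate, compare |candidate − station| to the reported distance:
Point 1: residuals A 55.4, B 124.9, C 95.4 → max 124.9 km
Point 2: residuals A 0.0, B 0.1, C 0.0 → max 0.1 km
Point 3: residuals A 170.6, B 18.4, C 129.9 → max 170.6 km
Point 4: residuals A 84.2, B 57.3, C 181.9 → max 181.9 km
Only Point 2 has all residuals ≈ 0.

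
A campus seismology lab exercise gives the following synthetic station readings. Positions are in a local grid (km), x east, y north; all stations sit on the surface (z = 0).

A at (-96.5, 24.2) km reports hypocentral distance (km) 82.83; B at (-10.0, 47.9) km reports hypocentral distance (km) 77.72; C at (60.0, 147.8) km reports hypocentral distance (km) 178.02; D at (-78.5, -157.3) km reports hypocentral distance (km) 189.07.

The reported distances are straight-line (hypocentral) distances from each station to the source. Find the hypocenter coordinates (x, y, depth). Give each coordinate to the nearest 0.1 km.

(-43.4, 17.4, 63.2)

Each station gives a sphere (x−x_i)² + (y−y_i)² + z² = d_i² (stations at z=0).
Subtracting the A sphere from B and C: z² cancels, leaving linear equations in x and y:
173.0 x + 47.4 y = -6683.07
313.0 x + 247.2 y = -9283.36
Solving: x ≈ -43.396, y ≈ 17.393 km (keep extra digits for the depth step; rounded: -43.4, 17.4).
Then from the A sphere: z² = 82.83² − (x + 96.5)² − (y − 24.2)² with x = -43.396, y = 17.393, so z ≈ 63.202 ≈ 63.2 km.
Check against D (with the unrounded solution): distance 189.06 ≈ 189.07 km. ✓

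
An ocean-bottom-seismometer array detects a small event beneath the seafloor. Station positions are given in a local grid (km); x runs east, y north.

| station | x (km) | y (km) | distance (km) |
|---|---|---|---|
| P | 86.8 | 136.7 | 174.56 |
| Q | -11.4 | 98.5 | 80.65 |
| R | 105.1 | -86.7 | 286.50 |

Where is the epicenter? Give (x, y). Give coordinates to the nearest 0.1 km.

x ≈ -87.4 km, y ≈ 125.5 km

Circle about each station: (x − 86.8)² + (y − 136.7)² = 174.56²; (x + 11.4)² + (y − 98.5)² = 80.65²; (x − 105.1)² + (y + 86.7)² = 286.50².
Subtracting the P equation from the Q and R equations removes the quadratic terms:
-196.4 x − 76.4 y = 7577.85
36.6 x − 446.8 y = -59269.29
Solving the 2×2 system: x ≈ -87.4, y ≈ 125.5 km.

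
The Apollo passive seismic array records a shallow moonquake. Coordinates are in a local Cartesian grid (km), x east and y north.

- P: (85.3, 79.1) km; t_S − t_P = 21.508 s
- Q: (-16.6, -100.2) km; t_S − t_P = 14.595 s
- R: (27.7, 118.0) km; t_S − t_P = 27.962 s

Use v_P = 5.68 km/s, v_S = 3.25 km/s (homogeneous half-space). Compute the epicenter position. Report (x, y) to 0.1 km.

(93.1, -84.1)

Distance from S−P lag: d = Δt · v_P v_S / (v_P − v_S) = Δt · (5.68·3.25)/(5.68−3.25) ≈ 7.5967·Δt.
So d_P = 163.39, d_Q = 110.87, d_R = 212.42 km.
Circle about each station: (x − 85.3)² + (y − 79.1)² = 163.39²; (x + 16.6)² + (y + 100.2)² = 110.87²; (x − 27.7)² + (y − 118.0)² = 212.42².
Subtracting pairs of circle equations eliminates x²+y² and gives linear equations (the radical axes):
-203.8 x − 358.6 y = 11186.84
-115.2 x + 77.8 y = -17267.57
Solving the 2×2 system: x ≈ 93.1, y ≈ -84.1 km.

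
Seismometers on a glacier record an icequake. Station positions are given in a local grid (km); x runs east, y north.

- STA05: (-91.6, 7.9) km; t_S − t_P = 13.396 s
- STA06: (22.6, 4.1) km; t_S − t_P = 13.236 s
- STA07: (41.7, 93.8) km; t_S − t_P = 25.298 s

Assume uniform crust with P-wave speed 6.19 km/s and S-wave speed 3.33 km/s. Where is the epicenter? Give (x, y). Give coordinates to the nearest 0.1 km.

x ≈ -36.1 km, y ≈ -71.1 km

Distance from S−P lag: d = Δt · v_P v_S / (v_P − v_S) = Δt · (6.19·3.33)/(6.19−3.33) ≈ 7.2072·Δt.
So d_STA05 = 96.55, d_STA06 = 95.39, d_STA07 = 182.33 km.
Circle about each station: (x + 91.6)² + (y − 7.9)² = 96.55²; (x − 22.6)² + (y − 4.1)² = 95.39²; (x − 41.7)² + (y − 93.8)² = 182.33².
Subtracting pairs of circle equations eliminates x²+y² and gives linear equations (the radical axes):
228.4 x − 7.6 y = -7702.75
266.6 x + 171.8 y = -21837.97
Solving the 2×2 system: x ≈ -36.1, y ≈ -71.1 km.
Check against STA05 (with the unrounded x, y): √((x + 91.6)²+(y − 7.9)²) = 96.56 ≈ 96.55 km. ✓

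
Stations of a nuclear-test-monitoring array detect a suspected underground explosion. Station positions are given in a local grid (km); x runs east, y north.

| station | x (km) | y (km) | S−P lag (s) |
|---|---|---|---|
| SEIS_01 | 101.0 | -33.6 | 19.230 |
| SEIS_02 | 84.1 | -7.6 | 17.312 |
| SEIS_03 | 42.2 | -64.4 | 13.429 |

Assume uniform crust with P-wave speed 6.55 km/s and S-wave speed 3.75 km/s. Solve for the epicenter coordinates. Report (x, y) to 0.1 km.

Distance from S−P lag: d = Δt · v_P v_S / (v_P − v_S) = Δt · (6.55·3.75)/(6.55−3.75) ≈ 8.7723·Δt.
So d_SEIS_01 = 168.69, d_SEIS_02 = 151.87, d_SEIS_03 = 117.80 km.
Circle about each station: (x − 101.0)² + (y + 33.6)² = 168.69²; (x − 84.1)² + (y + 7.6)² = 151.87²; (x − 42.2)² + (y + 64.4)² = 117.80².
Subtracting the SEIS_01 equation from the SEIS_02 and SEIS_03 equations removes the quadratic terms:
-33.8 x + 52.0 y = 1192.43
-117.6 x − 61.6 y = 9177.72
Solving the 2×2 system: x ≈ -67.2, y ≈ -20.7 km.
Check against SEIS_01 (with the unrounded x, y): √((x − 101.0)²+(y + 33.6)²) = 168.67 ≈ 168.69 km. ✓

x ≈ -67.2 km, y ≈ -20.7 km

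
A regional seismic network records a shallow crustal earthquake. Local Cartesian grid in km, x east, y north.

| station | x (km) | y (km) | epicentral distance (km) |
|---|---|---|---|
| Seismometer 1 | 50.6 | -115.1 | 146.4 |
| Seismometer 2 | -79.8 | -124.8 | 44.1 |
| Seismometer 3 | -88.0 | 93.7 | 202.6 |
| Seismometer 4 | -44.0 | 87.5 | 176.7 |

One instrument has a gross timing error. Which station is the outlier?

Seismometer 3

Solve using three stations at a time. Using Seismometer 1, Seismometer 2, Seismometer 4 (subtract circle equations pairwise → linear system) gives (x, y) ≈ (-92.1, -82.5).
Distances from that point to each station vs reported:
  Seismometer 1: calculated 146.4 vs reported 146.4 → residual 0.0 km
  Seismometer 2: calculated 44.0 vs reported 44.1 → residual 0.1 km
  Seismometer 3: calculated 176.3 vs reported 202.6 → residual 26.3 km
  Seismometer 4: calculated 176.7 vs reported 176.7 → residual 0.0 km
Seismometer 1, Seismometer 2, Seismometer 4 are mutually consistent (residuals ≈ 0); Seismometer 3 is off by 26.3 km.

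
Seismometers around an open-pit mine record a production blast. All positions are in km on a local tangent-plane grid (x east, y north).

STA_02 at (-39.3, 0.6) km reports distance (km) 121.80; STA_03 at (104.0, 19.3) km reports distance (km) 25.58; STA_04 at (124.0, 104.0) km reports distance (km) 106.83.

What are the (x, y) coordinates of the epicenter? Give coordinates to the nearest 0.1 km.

Circle about each station: (x + 39.3)² + (y − 0.6)² = 121.80²; (x − 104.0)² + (y − 19.3)² = 25.58²; (x − 124.0)² + (y − 104.0)² = 106.83².
Subtracting pairs of circle equations eliminates x²+y² and gives linear equations (the radical axes):
286.6 x + 37.4 y = 23824.54
326.6 x + 206.8 y = 28069.74
Solving the 2×2 system: x ≈ 82.4, y ≈ 5.6 km.

(82.4, 5.6)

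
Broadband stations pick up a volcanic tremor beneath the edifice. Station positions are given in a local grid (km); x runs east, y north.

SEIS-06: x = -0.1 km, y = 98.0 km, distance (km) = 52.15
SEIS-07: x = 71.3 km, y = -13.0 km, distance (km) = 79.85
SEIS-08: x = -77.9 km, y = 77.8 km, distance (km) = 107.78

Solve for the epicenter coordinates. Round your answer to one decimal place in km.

Circle about each station: (x + 0.1)² + (y − 98.0)² = 52.15²; (x − 71.3)² + (y + 13.0)² = 79.85²; (x + 77.9)² + (y − 77.8)² = 107.78².
Subtracting the SEIS-06 equation from the SEIS-07 and SEIS-08 equations removes the quadratic terms:
142.8 x − 222.0 y = -8007.72
-155.6 x − 40.4 y = -6379.67
Solving the 2×2 system: x ≈ 27.1, y ≈ 53.5 km.
Check against SEIS-06 (with the unrounded x, y): √((x + 0.1)²+(y − 98.0)²) = 52.15 ≈ 52.15 km. ✓

x ≈ 27.1 km, y ≈ 53.5 km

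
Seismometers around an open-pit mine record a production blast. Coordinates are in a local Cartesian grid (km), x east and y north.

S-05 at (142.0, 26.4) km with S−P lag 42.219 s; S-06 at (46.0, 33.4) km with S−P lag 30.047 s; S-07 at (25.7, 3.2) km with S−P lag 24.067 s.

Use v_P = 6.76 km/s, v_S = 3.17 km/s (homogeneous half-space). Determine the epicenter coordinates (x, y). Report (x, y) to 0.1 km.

Distance from S−P lag: d = Δt · v_P v_S / (v_P − v_S) = Δt · (6.76·3.17)/(6.76−3.17) ≈ 5.9691·Δt.
So d_S-05 = 252.01, d_S-06 = 179.35, d_S-07 = 143.66 km.
Circle about each station: (x − 142.0)² + (y − 26.4)² = 252.01²; (x − 46.0)² + (y − 33.4)² = 179.35²; (x − 25.7)² + (y − 3.2)² = 143.66².
Subtracting pairs of circle equations eliminates x²+y² and gives linear equations (the radical axes):
-192.0 x + 14.0 y = 13713.22
-232.6 x − 46.4 y = 22680.61
Solving the 2×2 system: x ≈ -78.4, y ≈ -95.8 km.

-78.4 km east, -95.8 km north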